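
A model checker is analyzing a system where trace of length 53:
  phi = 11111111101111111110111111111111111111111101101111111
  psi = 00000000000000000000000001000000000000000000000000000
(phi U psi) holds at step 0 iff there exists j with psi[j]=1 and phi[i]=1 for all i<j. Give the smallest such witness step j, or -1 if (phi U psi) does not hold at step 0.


(phi U psi) at 0: need smallest j with psi[j]=1 and phi[i]=1 for all i in [0,j).
Scan from step 0:
  step 0: phi=1, psi=0 -> continue
  step 1: phi=1, psi=0 -> continue
  step 2: phi=1, psi=0 -> continue
  step 3: phi=1, psi=0 -> continue
  step 9: phi=0 -> phi-prefix broken from here
  step 25: psi=1 but phi already failed -> not a witness
  end of trace: no witness -> -1
Witness step = -1

-1


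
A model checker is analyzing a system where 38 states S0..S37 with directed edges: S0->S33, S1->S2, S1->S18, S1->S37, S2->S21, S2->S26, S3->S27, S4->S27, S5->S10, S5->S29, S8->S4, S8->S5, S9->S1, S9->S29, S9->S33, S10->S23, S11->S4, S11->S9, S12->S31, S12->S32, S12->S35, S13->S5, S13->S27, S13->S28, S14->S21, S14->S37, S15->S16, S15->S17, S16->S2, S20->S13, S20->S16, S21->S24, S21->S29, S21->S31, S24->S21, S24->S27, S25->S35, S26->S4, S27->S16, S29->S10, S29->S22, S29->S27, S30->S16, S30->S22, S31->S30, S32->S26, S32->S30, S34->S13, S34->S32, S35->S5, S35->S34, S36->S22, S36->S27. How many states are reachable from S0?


BFS from S0:
  layer 0: {S0}
  layer 1: {S33}
Reachable set: {S0, S33}
Count = 2

2


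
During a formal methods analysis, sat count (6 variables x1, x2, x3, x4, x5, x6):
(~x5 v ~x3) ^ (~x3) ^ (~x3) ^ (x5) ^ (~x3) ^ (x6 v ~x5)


CNF with 6 clauses over 6 vars (64 assignments).
An assignment satisfies CNF iff every clause has >=1 true literal.
Check each row (bits = x1,x2,x3,x4,x5,x6; clause T/F shown):
  row 0 [000000]: clauses=TTTFTT -> 0
  row 1 [000001]: clauses=TTTFTT -> 0
  row 2 [000010]: clauses=TTTTTF -> 0
  row 3 [000011]: clauses=TTTTTT -> 1
  row 4 [000100]: clauses=TTTFTT -> 0
  (every remaining row is evaluated the same way; all 64 results are listed next)
Full result column, 8 rows per line (x1,x2,x3 fixed per line; x4,x5,x6 runs 000..111 left to right):
  rows 0-7 [x1,x2,x3=000]: 00010001  (ones: 2)
  rows 8-15 [x1,x2,x3=001]: 00000000  (ones: 0)
  rows 16-23 [x1,x2,x3=010]: 00010001  (ones: 2)
  rows 24-31 [x1,x2,x3=011]: 00000000  (ones: 0)
  rows 32-39 [x1,x2,x3=100]: 00010001  (ones: 2)
  rows 40-47 [x1,x2,x3=101]: 00000000  (ones: 0)
  rows 48-55 [x1,x2,x3=110]: 00010001  (ones: 2)
  rows 56-63 [x1,x2,x3=111]: 00000000  (ones: 0)
Satisfying assignments = 2+0+2+0+2+0+2+0 = 8

8


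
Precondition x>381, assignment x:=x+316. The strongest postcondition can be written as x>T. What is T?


Formula: sp(P, x:=E) = exists old_x. (x = E[old_x/x]) AND P[old_x/x] (old_x is the value of x before the assignment; eliminate old_x by solving x = E[old_x/x] for old_x)
Step 1: Precondition P: x>381, i.e. old_x > 381
Step 2: Assignment gives x = old_x + 316, so old_x = x - 316
Step 3: Substitute into P: x - 316 > 381
Step 4: Simplify: x > 381+316 = 697

697


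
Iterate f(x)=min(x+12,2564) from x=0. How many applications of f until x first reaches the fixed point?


Step 1: x=0, cap=2564, increment=12
Step 2: x grows by 12 each step until capped at 2564; fixed point is x=2564
Step 3: iterations = ceil(2564/12) = 214

214


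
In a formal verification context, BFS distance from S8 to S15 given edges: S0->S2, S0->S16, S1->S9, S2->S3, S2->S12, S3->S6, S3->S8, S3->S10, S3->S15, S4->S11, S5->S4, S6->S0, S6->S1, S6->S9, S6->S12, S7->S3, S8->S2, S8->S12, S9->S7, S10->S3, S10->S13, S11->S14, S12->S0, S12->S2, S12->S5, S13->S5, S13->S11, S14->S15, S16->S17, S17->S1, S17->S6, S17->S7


BFS layer-by-layer from S8:
  dist 0: {S8}
  dist 1: {S2, S12}
  dist 2: {S0, S3, S5}
  dist 3: {S4, S6, S10, S15, S16}
  -> S15 reached at distance 3
Shortest path length = 3

3


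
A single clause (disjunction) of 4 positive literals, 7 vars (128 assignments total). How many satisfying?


Step 1: Total=2^7=128
Step 2: Unsat when all 4 false: 2^3=8
Step 3: Sat=128-8=120

120


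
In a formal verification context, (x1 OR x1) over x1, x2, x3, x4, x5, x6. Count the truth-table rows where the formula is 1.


Formula: (x1 OR x1) over 6 vars (64 rows)
Evaluate each row (x1, x2, x3, x4, x5, x6 as bits, MSB first):
  row 0 [000000]: (0 OR 0) -> 0
  row 1 [000001]: (0 OR 0) -> 0
  row 2 [000010]: (0 OR 0) -> 0
  row 3 [000011]: (0 OR 0) -> 0
  row 4 [000100]: (0 OR 0) -> 0
  (every remaining row is evaluated the same way; all 64 results are listed next)
Full result column, 8 rows per line (x1,x2,x3 fixed per line; x4,x5,x6 runs 000..111 left to right):
  rows 0-7 [x1,x2,x3=000]: 00000000  (ones: 0)
  rows 8-15 [x1,x2,x3=001]: 00000000  (ones: 0)
  rows 16-23 [x1,x2,x3=010]: 00000000  (ones: 0)
  rows 24-31 [x1,x2,x3=011]: 00000000  (ones: 0)
  rows 32-39 [x1,x2,x3=100]: 11111111  (ones: 8)
  rows 40-47 [x1,x2,x3=101]: 11111111  (ones: 8)
  rows 48-55 [x1,x2,x3=110]: 11111111  (ones: 8)
  rows 56-63 [x1,x2,x3=111]: 11111111  (ones: 8)
Count of 1-rows = 0+0+0+0+8+8+8+8 = 32

32


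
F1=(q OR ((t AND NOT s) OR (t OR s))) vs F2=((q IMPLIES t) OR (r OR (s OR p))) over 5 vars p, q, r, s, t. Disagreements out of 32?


F1 = (q OR ((t AND NOT s) OR (t OR s)))
F2 = ((q IMPLIES t) OR (r OR (s OR p)))
Evaluate both on each of 32 rows (bits = p,q,r,s,t):
  row 0 [00000]: F1=0 F2=1 (differ) -> 1
  row 1 [00001]: F1=1 F2=1 -> 0
  row 2 [00010]: F1=1 F2=1 -> 0
  row 3 [00011]: F1=1 F2=1 -> 0
  row 4 [00100]: F1=0 F2=1 (differ) -> 1
  row 5 [00101]: F1=1 F2=1 -> 0
  row 6 [00110]: F1=1 F2=1 -> 0
  row 7 [00111]: F1=1 F2=1 -> 0
  row 8 [01000]: F1=1 F2=0 (differ) -> 1
  row 9 [01001]: F1=1 F2=1 -> 0
  row 10 [01010]: F1=1 F2=1 -> 0
  row 11 [01011]: F1=1 F2=1 -> 0
  row 12 [01100]: F1=1 F2=1 -> 0
  row 13 [01101]: F1=1 F2=1 -> 0
  row 14 [01110]: F1=1 F2=1 -> 0
  row 15 [01111]: F1=1 F2=1 -> 0
  row 16 [10000]: F1=0 F2=1 (differ) -> 1
  row 17 [10001]: F1=1 F2=1 -> 0
  row 18 [10010]: F1=1 F2=1 -> 0
  row 19 [10011]: F1=1 F2=1 -> 0
  row 20 [10100]: F1=0 F2=1 (differ) -> 1
  row 21 [10101]: F1=1 F2=1 -> 0
  row 22 [10110]: F1=1 F2=1 -> 0
  row 23 [10111]: F1=1 F2=1 -> 0
  row 24 [11000]: F1=1 F2=1 -> 0
  row 25 [11001]: F1=1 F2=1 -> 0
  row 26 [11010]: F1=1 F2=1 -> 0
  row 27 [11011]: F1=1 F2=1 -> 0
  row 28 [11100]: F1=1 F2=1 -> 0
  row 29 [11101]: F1=1 F2=1 -> 0
  row 30 [11110]: F1=1 F2=1 -> 0
  row 31 [11111]: F1=1 F2=1 -> 0
Full result column, 8 rows per line (p,q fixed per line; r,s,t runs 000..111 left to right):
  rows 0-7 [p,q=00]: 10001000  (ones: 2)
  rows 8-15 [p,q=01]: 10000000  (ones: 1)
  rows 16-23 [p,q=10]: 10001000  (ones: 2)
  rows 24-31 [p,q=11]: 00000000  (ones: 0)
Disagreements = 2+1+2+0 = 5

5


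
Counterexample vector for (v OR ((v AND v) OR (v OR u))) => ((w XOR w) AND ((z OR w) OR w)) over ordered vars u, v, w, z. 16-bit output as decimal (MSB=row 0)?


F1 = (v OR ((v AND v) OR (v OR u)))
F2 = ((w XOR w) AND ((z OR w) OR w))
Counterexample to F1=>F2 is where F1=1 and F2=0.
Evaluate each row (bits = u,v,w,z, MSB first):
  row 0 [0000]: F1=0 F2=0 -> F1&~F2 -> 0
  row 1 [0001]: F1=0 F2=0 -> F1&~F2 -> 0
  row 2 [0010]: F1=0 F2=0 -> F1&~F2 -> 0
  row 3 [0011]: F1=0 F2=0 -> F1&~F2 -> 0
  row 4 [0100]: F1=1 F2=0 -> F1&~F2 -> 1
  row 5 [0101]: F1=1 F2=0 -> F1&~F2 -> 1
  row 6 [0110]: F1=1 F2=0 -> F1&~F2 -> 1
  row 7 [0111]: F1=1 F2=0 -> F1&~F2 -> 1
  row 8 [1000]: F1=1 F2=0 -> F1&~F2 -> 1
  row 9 [1001]: F1=1 F2=0 -> F1&~F2 -> 1
  row 10 [1010]: F1=1 F2=0 -> F1&~F2 -> 1
  row 11 [1011]: F1=1 F2=0 -> F1&~F2 -> 1
  row 12 [1100]: F1=1 F2=0 -> F1&~F2 -> 1
  row 13 [1101]: F1=1 F2=0 -> F1&~F2 -> 1
  row 14 [1110]: F1=1 F2=0 -> F1&~F2 -> 1
  row 15 [1111]: F1=1 F2=0 -> F1&~F2 -> 1
Full result column, 4 rows per line (u,v fixed per line; w,z runs 00..11 left to right):
  rows 0-3 [u,v=00]: 0000  = hex 0
  rows 4-7 [u,v=01]: 1111  = hex F
  rows 8-11 [u,v=10]: 1111  = hex F
  rows 12-15 [u,v=11]: 1111  = hex F
Counterexample vector (row 0 .. row 15) = 0000111111111111
Output column grouped in 4s = 0000 1111 1111 1111 = 0x0FFF
Convert to decimal digit by digit (value = value*16 + digit):
  0 -> 0
  0*16 + 15 (F) = 15
  15*16 + 15 (F) = 255
  255*16 + 15 (F) = 4095
Decimal = 4095

4095


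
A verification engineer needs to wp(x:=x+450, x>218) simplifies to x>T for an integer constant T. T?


Formula: wp(x:=E, P) = P[E/x] (substitute E for x in postcondition)
Step 1: Postcondition: x>218
Step 2: Substitute x+450 for x: x+450>218
Step 3: Solve for x: x > 218-450 = -232

-232


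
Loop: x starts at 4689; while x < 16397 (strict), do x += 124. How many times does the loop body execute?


Step 1: x goes from 4689 toward 16397 by 124; the body runs while x<16397, so iterations = ceil((bound-start)/step)
Step 2: Distance=11708
Step 3: ceil(11708/124)=95

95


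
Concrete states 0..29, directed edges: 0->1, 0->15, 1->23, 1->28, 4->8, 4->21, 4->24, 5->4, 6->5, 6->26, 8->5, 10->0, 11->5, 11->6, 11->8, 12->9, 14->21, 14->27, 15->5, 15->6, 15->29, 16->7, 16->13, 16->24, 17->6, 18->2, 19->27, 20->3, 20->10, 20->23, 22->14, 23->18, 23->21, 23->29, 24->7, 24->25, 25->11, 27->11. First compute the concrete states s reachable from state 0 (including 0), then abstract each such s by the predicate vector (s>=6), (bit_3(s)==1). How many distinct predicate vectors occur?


BFS from 0:
Concrete reachable: {0, 1, 2, 4, 5, 6, 7, 8, 11, 15, 18, 21, 23, 24, 25, 26, 28, 29}
Abstract via predicates (s>=6), (bit_3(s)==1):
  (0,0) <- {0, 1, 2, 4, 5}
  (1,0) <- {6, 7, 18, 21, 23}
  (1,1) <- {8, 11, 15, 24, 25, 26, 28, 29}
Distinct abstract states = 3

3


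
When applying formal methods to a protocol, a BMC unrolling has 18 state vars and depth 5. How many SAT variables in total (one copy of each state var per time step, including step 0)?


BMC unrolls to depth k, creating one copy of each state var for steps 0..k.
Step count = 5 + 1 = 6 (steps 0 through 5)
Vars per step = 18
Total = 18 * 6 = 108

108


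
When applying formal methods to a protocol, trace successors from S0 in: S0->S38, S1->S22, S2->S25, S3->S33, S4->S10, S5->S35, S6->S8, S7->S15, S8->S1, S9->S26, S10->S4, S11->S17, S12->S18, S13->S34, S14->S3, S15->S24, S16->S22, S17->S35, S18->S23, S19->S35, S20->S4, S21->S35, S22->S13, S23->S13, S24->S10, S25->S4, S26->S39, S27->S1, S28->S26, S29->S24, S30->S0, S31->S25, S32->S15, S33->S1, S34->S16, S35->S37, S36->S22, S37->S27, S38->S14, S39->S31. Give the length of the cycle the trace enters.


Trace from S0 until a state repeats:
  S0 -> S38 -> S14 -> S3 -> S33 -> S1 -> S22 -> S13 -> S34 -> S16 -> S22
S22 first seen at step 6, revisited at step 10.
Cycle length = 10 - 6 = 4

4


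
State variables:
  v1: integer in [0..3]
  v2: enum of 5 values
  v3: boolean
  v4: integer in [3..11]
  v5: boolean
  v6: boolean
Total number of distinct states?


State space = product of domain sizes of all variables.
Domain sizes:
  v1 (integer in [0..3]): 4
  v2 (enum of 5 values): 5
  v3 (boolean): 2
  v4 (integer in [3..11]): 9
  v5 (boolean): 2
  v6 (boolean): 2
Product = 4 * 5 * 2 * 9 * 2 * 2 = 1440

1440


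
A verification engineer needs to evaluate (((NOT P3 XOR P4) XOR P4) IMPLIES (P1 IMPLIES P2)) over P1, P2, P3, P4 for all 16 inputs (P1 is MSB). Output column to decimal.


Formula: (((NOT P3 XOR P4) XOR P4) IMPLIES (P1 IMPLIES P2)) over P1, P2, P3, P4 (16 rows)
Evaluate each row (bits = P1,P2,P3,P4, MSB first):
  row 0 [0000]: (((NOT 0 XOR 0) XOR 0) IMPLIES (0 IMPLIES 0)) -> 1
  row 1 [0001]: (((NOT 0 XOR 1) XOR 1) IMPLIES (0 IMPLIES 0)) -> 1
  row 2 [0010]: (((NOT 1 XOR 0) XOR 0) IMPLIES (0 IMPLIES 0)) -> 1
  row 3 [0011]: (((NOT 1 XOR 1) XOR 1) IMPLIES (0 IMPLIES 0)) -> 1
  row 4 [0100]: (((NOT 0 XOR 0) XOR 0) IMPLIES (0 IMPLIES 1)) -> 1
  row 5 [0101]: (((NOT 0 XOR 1) XOR 1) IMPLIES (0 IMPLIES 1)) -> 1
  row 6 [0110]: (((NOT 1 XOR 0) XOR 0) IMPLIES (0 IMPLIES 1)) -> 1
  row 7 [0111]: (((NOT 1 XOR 1) XOR 1) IMPLIES (0 IMPLIES 1)) -> 1
  row 8 [1000]: (((NOT 0 XOR 0) XOR 0) IMPLIES (1 IMPLIES 0)) -> 0
  row 9 [1001]: (((NOT 0 XOR 1) XOR 1) IMPLIES (1 IMPLIES 0)) -> 0
  row 10 [1010]: (((NOT 1 XOR 0) XOR 0) IMPLIES (1 IMPLIES 0)) -> 1
  row 11 [1011]: (((NOT 1 XOR 1) XOR 1) IMPLIES (1 IMPLIES 0)) -> 1
  row 12 [1100]: (((NOT 0 XOR 0) XOR 0) IMPLIES (1 IMPLIES 1)) -> 1
  row 13 [1101]: (((NOT 0 XOR 1) XOR 1) IMPLIES (1 IMPLIES 1)) -> 1
  row 14 [1110]: (((NOT 1 XOR 0) XOR 0) IMPLIES (1 IMPLIES 1)) -> 1
  row 15 [1111]: (((NOT 1 XOR 1) XOR 1) IMPLIES (1 IMPLIES 1)) -> 1
Full result column, 4 rows per line (P1,P2 fixed per line; P3,P4 runs 00..11 left to right):
  rows 0-3 [P1,P2=00]: 1111  = hex F
  rows 4-7 [P1,P2=01]: 1111  = hex F
  rows 8-11 [P1,P2=10]: 0011  = hex 3
  rows 12-15 [P1,P2=11]: 1111  = hex F
Output column (row 0 .. row 15) = 1111111100111111
Output column grouped in 4s = 1111 1111 0011 1111 = 0xFF3F
Convert to decimal digit by digit (value = value*16 + digit):
  F -> 15
  15*16 + 15 (F) = 255
  255*16 + 3 = 4083
  4083*16 + 15 (F) = 65343
Decimal = 65343

65343


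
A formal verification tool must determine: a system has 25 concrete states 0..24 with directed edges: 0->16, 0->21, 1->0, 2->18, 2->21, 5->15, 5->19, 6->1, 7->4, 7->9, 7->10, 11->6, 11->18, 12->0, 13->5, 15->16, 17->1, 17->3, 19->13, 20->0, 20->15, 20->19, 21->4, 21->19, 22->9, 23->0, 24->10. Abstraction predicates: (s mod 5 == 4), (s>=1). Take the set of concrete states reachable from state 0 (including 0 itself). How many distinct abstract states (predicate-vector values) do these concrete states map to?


BFS from 0:
Concrete reachable: {0, 4, 5, 13, 15, 16, 19, 21}
Abstract via predicates (s mod 5 == 4), (s>=1):
  (0,0) <- {0}
  (0,1) <- {5, 13, 15, 16, 21}
  (1,1) <- {4, 19}
Distinct abstract states = 3

3


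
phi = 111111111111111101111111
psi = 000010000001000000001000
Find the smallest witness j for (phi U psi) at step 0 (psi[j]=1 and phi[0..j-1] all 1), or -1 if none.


(phi U psi) at 0: need smallest j with psi[j]=1 and phi[i]=1 for all i in [0,j).
Scan from step 0:
  step 0: phi=1, psi=0 -> continue
  step 1: phi=1, psi=0 -> continue
  step 2: phi=1, psi=0 -> continue
  step 3: phi=1, psi=0 -> continue
  step 4: psi=1 and phi held for [0,4) -> witness found
Witness step = 4

4


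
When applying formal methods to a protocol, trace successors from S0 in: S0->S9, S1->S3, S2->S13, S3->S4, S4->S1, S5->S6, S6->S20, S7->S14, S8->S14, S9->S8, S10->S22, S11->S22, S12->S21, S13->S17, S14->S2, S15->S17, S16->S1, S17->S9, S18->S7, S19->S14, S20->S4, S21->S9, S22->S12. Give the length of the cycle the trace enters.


Trace from S0 until a state repeats:
  S0 -> S9 -> S8 -> S14 -> S2 -> S13 -> S17 -> S9
S9 first seen at step 1, revisited at step 7.
Cycle length = 7 - 1 = 6

6


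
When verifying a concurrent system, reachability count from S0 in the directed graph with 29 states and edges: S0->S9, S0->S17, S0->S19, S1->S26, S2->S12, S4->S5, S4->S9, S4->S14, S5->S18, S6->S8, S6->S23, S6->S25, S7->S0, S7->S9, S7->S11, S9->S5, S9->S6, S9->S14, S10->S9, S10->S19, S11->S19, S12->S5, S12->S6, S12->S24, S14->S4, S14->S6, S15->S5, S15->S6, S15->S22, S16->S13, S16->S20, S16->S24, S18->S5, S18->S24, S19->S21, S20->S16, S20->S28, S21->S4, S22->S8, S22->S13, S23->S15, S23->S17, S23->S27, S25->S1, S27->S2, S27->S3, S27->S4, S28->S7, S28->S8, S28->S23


BFS from S0:
  layer 0: {S0}
  layer 1: {S9, S17, S19}
  layer 2: {S5, S6, S14, S21}
  layer 3: {S4, S8, S18, S23, S25}
  layer 4: {S1, S15, S24, S27}
  layer 5: {S2, S3, S22, S26}
  layer 6: {S12, S13}
Reachable set: {S0, S1, S2, S3, S4, S5, S6, S8, S9, S12, S13, S14, S15, S17, S18, S19, S21, S22, S23, S24, S25, S26, S27}
Count = 23

23


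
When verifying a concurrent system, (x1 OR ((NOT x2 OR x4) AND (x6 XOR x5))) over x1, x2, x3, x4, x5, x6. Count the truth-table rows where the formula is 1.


Formula: (x1 OR ((NOT x2 OR x4) AND (x6 XOR x5))) over 6 vars (64 rows)
Evaluate each row (x1, x2, x3, x4, x5, x6 as bits, MSB first):
  row 0 [000000]: (0 OR ((NOT 0 OR 0) AND (0 XOR 0))) -> 0
  row 1 [000001]: (0 OR ((NOT 0 OR 0) AND (1 XOR 0))) -> 1
  row 2 [000010]: (0 OR ((NOT 0 OR 0) AND (0 XOR 1))) -> 1
  row 3 [000011]: (0 OR ((NOT 0 OR 0) AND (1 XOR 1))) -> 0
  row 4 [000100]: (0 OR ((NOT 0 OR 1) AND (0 XOR 0))) -> 0
  (every remaining row is evaluated the same way; all 64 results are listed next)
Full result column, 8 rows per line (x1,x2,x3 fixed per line; x4,x5,x6 runs 000..111 left to right):
  rows 0-7 [x1,x2,x3=000]: 01100110  (ones: 4)
  rows 8-15 [x1,x2,x3=001]: 01100110  (ones: 4)
  rows 16-23 [x1,x2,x3=010]: 00000110  (ones: 2)
  rows 24-31 [x1,x2,x3=011]: 00000110  (ones: 2)
  rows 32-39 [x1,x2,x3=100]: 11111111  (ones: 8)
  rows 40-47 [x1,x2,x3=101]: 11111111  (ones: 8)
  rows 48-55 [x1,x2,x3=110]: 11111111  (ones: 8)
  rows 56-63 [x1,x2,x3=111]: 11111111  (ones: 8)
Count of 1-rows = 4+4+2+2+8+8+8+8 = 44

44


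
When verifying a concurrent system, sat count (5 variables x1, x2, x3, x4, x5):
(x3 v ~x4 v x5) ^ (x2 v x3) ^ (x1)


CNF with 3 clauses over 5 vars (32 assignments).
An assignment satisfies CNF iff every clause has >=1 true literal.
Check each row (bits = x1,x2,x3,x4,x5; clause T/F shown):
  row 0 [00000]: clauses=TFF -> 0
  row 1 [00001]: clauses=TFF -> 0
  row 2 [00010]: clauses=FFF -> 0
  row 3 [00011]: clauses=TFF -> 0
  row 4 [00100]: clauses=TTF -> 0
  row 5 [00101]: clauses=TTF -> 0
  row 6 [00110]: clauses=TTF -> 0
  row 7 [00111]: clauses=TTF -> 0
  row 8 [01000]: clauses=TTF -> 0
  row 9 [01001]: clauses=TTF -> 0
  row 10 [01010]: clauses=FTF -> 0
  row 11 [01011]: clauses=TTF -> 0
  row 12 [01100]: clauses=TTF -> 0
  row 13 [01101]: clauses=TTF -> 0
  row 14 [01110]: clauses=TTF -> 0
  row 15 [01111]: clauses=TTF -> 0
  row 16 [10000]: clauses=TFT -> 0
  row 17 [10001]: clauses=TFT -> 0
  row 18 [10010]: clauses=FFT -> 0
  row 19 [10011]: clauses=TFT -> 0
  row 20 [10100]: clauses=TTT -> 1
  row 21 [10101]: clauses=TTT -> 1
  row 22 [10110]: clauses=TTT -> 1
  row 23 [10111]: clauses=TTT -> 1
  row 24 [11000]: clauses=TTT -> 1
  row 25 [11001]: clauses=TTT -> 1
  row 26 [11010]: clauses=FTT -> 0
  row 27 [11011]: clauses=TTT -> 1
  row 28 [11100]: clauses=TTT -> 1
  row 29 [11101]: clauses=TTT -> 1
  row 30 [11110]: clauses=TTT -> 1
  row 31 [11111]: clauses=TTT -> 1
Full result column, 8 rows per line (x1,x2 fixed per line; x3,x4,x5 runs 000..111 left to right):
  rows 0-7 [x1,x2=00]: 00000000  (ones: 0)
  rows 8-15 [x1,x2=01]: 00000000  (ones: 0)
  rows 16-23 [x1,x2=10]: 00001111  (ones: 4)
  rows 24-31 [x1,x2=11]: 11011111  (ones: 7)
Satisfying assignments = 0+0+4+7 = 11

11


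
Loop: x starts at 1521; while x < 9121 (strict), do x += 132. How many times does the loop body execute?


Step 1: x goes from 1521 toward 9121 by 132; the body runs while x<9121, so iterations = ceil((bound-start)/step)
Step 2: Distance=7600
Step 3: ceil(7600/132)=58

58


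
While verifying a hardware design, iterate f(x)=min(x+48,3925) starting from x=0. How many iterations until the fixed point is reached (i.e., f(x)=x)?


Step 1: x=0, cap=3925, increment=48
Step 2: x grows by 48 each step until capped at 3925; fixed point is x=3925
Step 3: iterations = ceil(3925/48) = 82

82


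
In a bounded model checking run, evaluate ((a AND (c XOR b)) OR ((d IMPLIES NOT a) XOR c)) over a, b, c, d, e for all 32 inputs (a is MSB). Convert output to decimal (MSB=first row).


Formula: ((a AND (c XOR b)) OR ((d IMPLIES NOT a) XOR c)) over a, b, c, d, e (32 rows)
Evaluate each row (bits = a,b,c,d,e, MSB first):
  row 0 [00000]: ((0 AND (0 XOR 0)) OR ((0 IMPLIES NOT 0) XOR 0)) -> 1
  row 1 [00001]: ((0 AND (0 XOR 0)) OR ((0 IMPLIES NOT 0) XOR 0)) -> 1
  row 2 [00010]: ((0 AND (0 XOR 0)) OR ((1 IMPLIES NOT 0) XOR 0)) -> 1
  row 3 [00011]: ((0 AND (0 XOR 0)) OR ((1 IMPLIES NOT 0) XOR 0)) -> 1
  row 4 [00100]: ((0 AND (1 XOR 0)) OR ((0 IMPLIES NOT 0) XOR 1)) -> 0
  row 5 [00101]: ((0 AND (1 XOR 0)) OR ((0 IMPLIES NOT 0) XOR 1)) -> 0
  row 6 [00110]: ((0 AND (1 XOR 0)) OR ((1 IMPLIES NOT 0) XOR 1)) -> 0
  row 7 [00111]: ((0 AND (1 XOR 0)) OR ((1 IMPLIES NOT 0) XOR 1)) -> 0
  row 8 [01000]: ((0 AND (0 XOR 1)) OR ((0 IMPLIES NOT 0) XOR 0)) -> 1
  row 9 [01001]: ((0 AND (0 XOR 1)) OR ((0 IMPLIES NOT 0) XOR 0)) -> 1
  row 10 [01010]: ((0 AND (0 XOR 1)) OR ((1 IMPLIES NOT 0) XOR 0)) -> 1
  row 11 [01011]: ((0 AND (0 XOR 1)) OR ((1 IMPLIES NOT 0) XOR 0)) -> 1
  row 12 [01100]: ((0 AND (1 XOR 1)) OR ((0 IMPLIES NOT 0) XOR 1)) -> 0
  row 13 [01101]: ((0 AND (1 XOR 1)) OR ((0 IMPLIES NOT 0) XOR 1)) -> 0
  row 14 [01110]: ((0 AND (1 XOR 1)) OR ((1 IMPLIES NOT 0) XOR 1)) -> 0
  row 15 [01111]: ((0 AND (1 XOR 1)) OR ((1 IMPLIES NOT 0) XOR 1)) -> 0
  row 16 [10000]: ((1 AND (0 XOR 0)) OR ((0 IMPLIES NOT 1) XOR 0)) -> 1
  row 17 [10001]: ((1 AND (0 XOR 0)) OR ((0 IMPLIES NOT 1) XOR 0)) -> 1
  row 18 [10010]: ((1 AND (0 XOR 0)) OR ((1 IMPLIES NOT 1) XOR 0)) -> 0
  row 19 [10011]: ((1 AND (0 XOR 0)) OR ((1 IMPLIES NOT 1) XOR 0)) -> 0
  row 20 [10100]: ((1 AND (1 XOR 0)) OR ((0 IMPLIES NOT 1) XOR 1)) -> 1
  row 21 [10101]: ((1 AND (1 XOR 0)) OR ((0 IMPLIES NOT 1) XOR 1)) -> 1
  row 22 [10110]: ((1 AND (1 XOR 0)) OR ((1 IMPLIES NOT 1) XOR 1)) -> 1
  row 23 [10111]: ((1 AND (1 XOR 0)) OR ((1 IMPLIES NOT 1) XOR 1)) -> 1
  row 24 [11000]: ((1 AND (0 XOR 1)) OR ((0 IMPLIES NOT 1) XOR 0)) -> 1
  row 25 [11001]: ((1 AND (0 XOR 1)) OR ((0 IMPLIES NOT 1) XOR 0)) -> 1
  row 26 [11010]: ((1 AND (0 XOR 1)) OR ((1 IMPLIES NOT 1) XOR 0)) -> 1
  row 27 [11011]: ((1 AND (0 XOR 1)) OR ((1 IMPLIES NOT 1) XOR 0)) -> 1
  row 28 [11100]: ((1 AND (1 XOR 1)) OR ((0 IMPLIES NOT 1) XOR 1)) -> 0
  row 29 [11101]: ((1 AND (1 XOR 1)) OR ((0 IMPLIES NOT 1) XOR 1)) -> 0
  row 30 [11110]: ((1 AND (1 XOR 1)) OR ((1 IMPLIES NOT 1) XOR 1)) -> 1
  row 31 [11111]: ((1 AND (1 XOR 1)) OR ((1 IMPLIES NOT 1) XOR 1)) -> 1
Full result column, 4 rows per line (a,b,c fixed per line; d,e runs 00..11 left to right):
  rows 0-3 [a,b,c=000]: 1111  = hex F
  rows 4-7 [a,b,c=001]: 0000  = hex 0
  rows 8-11 [a,b,c=010]: 1111  = hex F
  rows 12-15 [a,b,c=011]: 0000  = hex 0
  rows 16-19 [a,b,c=100]: 1100  = hex C
  rows 20-23 [a,b,c=101]: 1111  = hex F
  rows 24-27 [a,b,c=110]: 1111  = hex F
  rows 28-31 [a,b,c=111]: 0011  = hex 3
Output column (row 0 .. row 31) = 11110000111100001100111111110011
Output column grouped in 4s = 1111 0000 1111 0000 1100 1111 1111 0011 = 0xF0F0CFF3
Convert to decimal digit by digit (value = value*16 + digit):
  F -> 15
  15*16 + 0 = 240
  240*16 + 15 (F) = 3855
  3855*16 + 0 = 61680
  61680*16 + 12 (C) = 986892
  986892*16 + 15 (F) = 15790287
  15790287*16 + 15 (F) = 252644607
  252644607*16 + 3 = 4042313715
Decimal = 4042313715

4042313715


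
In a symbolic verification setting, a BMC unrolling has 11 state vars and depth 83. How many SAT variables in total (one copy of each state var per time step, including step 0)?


BMC unrolls to depth k, creating one copy of each state var for steps 0..k.
Step count = 83 + 1 = 84 (steps 0 through 83)
Vars per step = 11
Total = 11 * 84 = 924

924


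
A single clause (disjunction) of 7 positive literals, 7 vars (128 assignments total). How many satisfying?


Step 1: Total=2^7=128
Step 2: Unsat when all 7 false: 2^0=1
Step 3: Sat=128-1=127

127


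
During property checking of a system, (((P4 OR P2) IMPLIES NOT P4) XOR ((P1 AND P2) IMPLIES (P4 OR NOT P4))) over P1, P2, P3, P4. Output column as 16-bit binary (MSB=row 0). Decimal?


Formula: (((P4 OR P2) IMPLIES NOT P4) XOR ((P1 AND P2) IMPLIES (P4 OR NOT P4))) over P1, P2, P3, P4 (16 rows)
Evaluate each row (bits = P1,P2,P3,P4, MSB first):
  row 0 [0000]: (((0 OR 0) IMPLIES NOT 0) XOR ((0 AND 0) IMPLIES (0 OR NOT 0))) -> 0
  row 1 [0001]: (((1 OR 0) IMPLIES NOT 1) XOR ((0 AND 0) IMPLIES (1 OR NOT 1))) -> 1
  row 2 [0010]: (((0 OR 0) IMPLIES NOT 0) XOR ((0 AND 0) IMPLIES (0 OR NOT 0))) -> 0
  row 3 [0011]: (((1 OR 0) IMPLIES NOT 1) XOR ((0 AND 0) IMPLIES (1 OR NOT 1))) -> 1
  row 4 [0100]: (((0 OR 1) IMPLIES NOT 0) XOR ((0 AND 1) IMPLIES (0 OR NOT 0))) -> 0
  row 5 [0101]: (((1 OR 1) IMPLIES NOT 1) XOR ((0 AND 1) IMPLIES (1 OR NOT 1))) -> 1
  row 6 [0110]: (((0 OR 1) IMPLIES NOT 0) XOR ((0 AND 1) IMPLIES (0 OR NOT 0))) -> 0
  row 7 [0111]: (((1 OR 1) IMPLIES NOT 1) XOR ((0 AND 1) IMPLIES (1 OR NOT 1))) -> 1
  row 8 [1000]: (((0 OR 0) IMPLIES NOT 0) XOR ((1 AND 0) IMPLIES (0 OR NOT 0))) -> 0
  row 9 [1001]: (((1 OR 0) IMPLIES NOT 1) XOR ((1 AND 0) IMPLIES (1 OR NOT 1))) -> 1
  row 10 [1010]: (((0 OR 0) IMPLIES NOT 0) XOR ((1 AND 0) IMPLIES (0 OR NOT 0))) -> 0
  row 11 [1011]: (((1 OR 0) IMPLIES NOT 1) XOR ((1 AND 0) IMPLIES (1 OR NOT 1))) -> 1
  row 12 [1100]: (((0 OR 1) IMPLIES NOT 0) XOR ((1 AND 1) IMPLIES (0 OR NOT 0))) -> 0
  row 13 [1101]: (((1 OR 1) IMPLIES NOT 1) XOR ((1 AND 1) IMPLIES (1 OR NOT 1))) -> 1
  row 14 [1110]: (((0 OR 1) IMPLIES NOT 0) XOR ((1 AND 1) IMPLIES (0 OR NOT 0))) -> 0
  row 15 [1111]: (((1 OR 1) IMPLIES NOT 1) XOR ((1 AND 1) IMPLIES (1 OR NOT 1))) -> 1
Full result column, 4 rows per line (P1,P2 fixed per line; P3,P4 runs 00..11 left to right):
  rows 0-3 [P1,P2=00]: 0101  = hex 5
  rows 4-7 [P1,P2=01]: 0101  = hex 5
  rows 8-11 [P1,P2=10]: 0101  = hex 5
  rows 12-15 [P1,P2=11]: 0101  = hex 5
Output column (row 0 .. row 15) = 0101010101010101
Output column grouped in 4s = 0101 0101 0101 0101 = 0x5555
Convert to decimal digit by digit (value = value*16 + digit):
  5 -> 5
  5*16 + 5 = 85
  85*16 + 5 = 1365
  1365*16 + 5 = 21845
Decimal = 21845

21845


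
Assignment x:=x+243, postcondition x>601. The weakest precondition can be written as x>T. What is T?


Formula: wp(x:=E, P) = P[E/x] (substitute E for x in postcondition)
Step 1: Postcondition: x>601
Step 2: Substitute x+243 for x: x+243>601
Step 3: Solve for x: x > 601-243 = 358

358


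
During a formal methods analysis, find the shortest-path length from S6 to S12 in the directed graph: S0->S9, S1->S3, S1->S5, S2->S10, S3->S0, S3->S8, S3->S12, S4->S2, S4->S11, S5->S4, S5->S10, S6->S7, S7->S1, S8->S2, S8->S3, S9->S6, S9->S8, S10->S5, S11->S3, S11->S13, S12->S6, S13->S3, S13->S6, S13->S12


BFS layer-by-layer from S6:
  dist 0: {S6}
  dist 1: {S7}
  dist 2: {S1}
  dist 3: {S3, S5}
  dist 4: {S0, S4, S8, S10, S12}
  -> S12 reached at distance 4
Shortest path length = 4

4


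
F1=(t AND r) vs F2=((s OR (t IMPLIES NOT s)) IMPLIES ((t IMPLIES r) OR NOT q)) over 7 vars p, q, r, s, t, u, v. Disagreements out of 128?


F1 = (t AND r)
F2 = ((s OR (t IMPLIES NOT s)) IMPLIES ((t IMPLIES r) OR NOT q))
Evaluate both on each of 128 rows (bits = p,q,r,s,t,u,v):
  row 0 [0000000]: F1=0 F2=1 (differ) -> 1
  row 1 [0000001]: F1=0 F2=1 (differ) -> 1
  row 2 [0000010]: F1=0 F2=1 (differ) -> 1
  row 3 [0000011]: F1=0 F2=1 (differ) -> 1
  row 4 [0000100]: F1=0 F2=1 (differ) -> 1
  (every remaining row is evaluated the same way; all 128 results are listed next)
Full result column, 8 rows per line (p,q,r,s fixed per line; t,u,v runs 000..111 left to right):
  rows 0-7 [p,q,r,s=0000]: 11111111  (ones: 8)
  rows 8-15 [p,q,r,s=0001]: 11111111  (ones: 8)
  rows 16-23 [p,q,r,s=0010]: 11110000  (ones: 4)
  rows 24-31 [p,q,r,s=0011]: 11110000  (ones: 4)
  rows 32-39 [p,q,r,s=0100]: 11110000  (ones: 4)
  rows 40-47 [p,q,r,s=0101]: 11110000  (ones: 4)
  rows 48-55 [p,q,r,s=0110]: 11110000  (ones: 4)
  rows 56-63 [p,q,r,s=0111]: 11110000  (ones: 4)
  rows 64-71 [p,q,r,s=1000]: 11111111  (ones: 8)
  rows 72-79 [p,q,r,s=1001]: 11111111  (ones: 8)
  rows 80-87 [p,q,r,s=1010]: 11110000  (ones: 4)
  rows 88-95 [p,q,r,s=1011]: 11110000  (ones: 4)
  rows 96-103 [p,q,r,s=1100]: 11110000  (ones: 4)
  rows 104-111 [p,q,r,s=1101]: 11110000  (ones: 4)
  rows 112-119 [p,q,r,s=1110]: 11110000  (ones: 4)
  rows 120-127 [p,q,r,s=1111]: 11110000  (ones: 4)
Disagreements = 8+8+4+4+4+4+4+4+8+8+4+4+4+4+4+4 = 80

80


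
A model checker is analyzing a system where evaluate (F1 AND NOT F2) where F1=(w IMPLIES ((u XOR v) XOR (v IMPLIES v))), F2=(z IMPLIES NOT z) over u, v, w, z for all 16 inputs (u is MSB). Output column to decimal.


F1 = (w IMPLIES ((u XOR v) XOR (v IMPLIES v)))
F2 = (z IMPLIES NOT z)
Counterexample to F1=>F2 is where F1=1 and F2=0.
Evaluate each row (bits = u,v,w,z, MSB first):
  row 0 [0000]: F1=1 F2=1 -> F1&~F2 -> 0
  row 1 [0001]: F1=1 F2=0 -> F1&~F2 -> 1
  row 2 [0010]: F1=1 F2=1 -> F1&~F2 -> 0
  row 3 [0011]: F1=1 F2=0 -> F1&~F2 -> 1
  row 4 [0100]: F1=1 F2=1 -> F1&~F2 -> 0
  row 5 [0101]: F1=1 F2=0 -> F1&~F2 -> 1
  row 6 [0110]: F1=0 F2=1 -> F1&~F2 -> 0
  row 7 [0111]: F1=0 F2=0 -> F1&~F2 -> 0
  row 8 [1000]: F1=1 F2=1 -> F1&~F2 -> 0
  row 9 [1001]: F1=1 F2=0 -> F1&~F2 -> 1
  row 10 [1010]: F1=0 F2=1 -> F1&~F2 -> 0
  row 11 [1011]: F1=0 F2=0 -> F1&~F2 -> 0
  row 12 [1100]: F1=1 F2=1 -> F1&~F2 -> 0
  row 13 [1101]: F1=1 F2=0 -> F1&~F2 -> 1
  row 14 [1110]: F1=1 F2=1 -> F1&~F2 -> 0
  row 15 [1111]: F1=1 F2=0 -> F1&~F2 -> 1
Full result column, 4 rows per line (u,v fixed per line; w,z runs 00..11 left to right):
  rows 0-3 [u,v=00]: 0101  = hex 5
  rows 4-7 [u,v=01]: 0100  = hex 4
  rows 8-11 [u,v=10]: 0100  = hex 4
  rows 12-15 [u,v=11]: 0101  = hex 5
Counterexample vector (row 0 .. row 15) = 0101010001000101
Output column grouped in 4s = 0101 0100 0100 0101 = 0x5445
Convert to decimal digit by digit (value = value*16 + digit):
  5 -> 5
  5*16 + 4 = 84
  84*16 + 4 = 1348
  1348*16 + 5 = 21573
Decimal = 21573

21573


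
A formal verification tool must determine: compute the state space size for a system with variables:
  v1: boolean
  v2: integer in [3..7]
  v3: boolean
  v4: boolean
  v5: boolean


State space = product of domain sizes of all variables.
Domain sizes:
  v1 (boolean): 2
  v2 (integer in [3..7]): 5
  v3 (boolean): 2
  v4 (boolean): 2
  v5 (boolean): 2
Product = 2 * 5 * 2 * 2 * 2 = 80

80


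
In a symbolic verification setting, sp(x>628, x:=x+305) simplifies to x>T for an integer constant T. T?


Formula: sp(P, x:=E) = exists old_x. (x = E[old_x/x]) AND P[old_x/x] (old_x is the value of x before the assignment; eliminate old_x by solving x = E[old_x/x] for old_x)
Step 1: Precondition P: x>628, i.e. old_x > 628
Step 2: Assignment gives x = old_x + 305, so old_x = x - 305
Step 3: Substitute into P: x - 305 > 628
Step 4: Simplify: x > 628+305 = 933

933


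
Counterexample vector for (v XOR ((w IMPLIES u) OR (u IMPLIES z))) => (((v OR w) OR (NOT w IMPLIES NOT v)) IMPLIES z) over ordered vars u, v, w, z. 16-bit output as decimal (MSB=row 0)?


F1 = (v XOR ((w IMPLIES u) OR (u IMPLIES z)))
F2 = (((v OR w) OR (NOT w IMPLIES NOT v)) IMPLIES z)
Counterexample to F1=>F2 is where F1=1 and F2=0.
Evaluate each row (bits = u,v,w,z, MSB first):
  row 0 [0000]: F1=1 F2=0 -> F1&~F2 -> 1
  row 1 [0001]: F1=1 F2=1 -> F1&~F2 -> 0
  row 2 [0010]: F1=1 F2=0 -> F1&~F2 -> 1
  row 3 [0011]: F1=1 F2=1 -> F1&~F2 -> 0
  row 4 [0100]: F1=0 F2=0 -> F1&~F2 -> 0
  row 5 [0101]: F1=0 F2=1 -> F1&~F2 -> 0
  row 6 [0110]: F1=0 F2=0 -> F1&~F2 -> 0
  row 7 [0111]: F1=0 F2=1 -> F1&~F2 -> 0
  row 8 [1000]: F1=1 F2=0 -> F1&~F2 -> 1
  row 9 [1001]: F1=1 F2=1 -> F1&~F2 -> 0
  row 10 [1010]: F1=1 F2=0 -> F1&~F2 -> 1
  row 11 [1011]: F1=1 F2=1 -> F1&~F2 -> 0
  row 12 [1100]: F1=0 F2=0 -> F1&~F2 -> 0
  row 13 [1101]: F1=0 F2=1 -> F1&~F2 -> 0
  row 14 [1110]: F1=0 F2=0 -> F1&~F2 -> 0
  row 15 [1111]: F1=0 F2=1 -> F1&~F2 -> 0
Full result column, 4 rows per line (u,v fixed per line; w,z runs 00..11 left to right):
  rows 0-3 [u,v=00]: 1010  = hex A
  rows 4-7 [u,v=01]: 0000  = hex 0
  rows 8-11 [u,v=10]: 1010  = hex A
  rows 12-15 [u,v=11]: 0000  = hex 0
Counterexample vector (row 0 .. row 15) = 1010000010100000
Output column grouped in 4s = 1010 0000 1010 0000 = 0xA0A0
Convert to decimal digit by digit (value = value*16 + digit):
  A -> 10
  10*16 + 0 = 160
  160*16 + 10 (A) = 2570
  2570*16 + 0 = 41120
Decimal = 41120

41120


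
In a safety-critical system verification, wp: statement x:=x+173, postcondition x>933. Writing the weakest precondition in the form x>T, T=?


Formula: wp(x:=E, P) = P[E/x] (substitute E for x in postcondition)
Step 1: Postcondition: x>933
Step 2: Substitute x+173 for x: x+173>933
Step 3: Solve for x: x > 933-173 = 760

760


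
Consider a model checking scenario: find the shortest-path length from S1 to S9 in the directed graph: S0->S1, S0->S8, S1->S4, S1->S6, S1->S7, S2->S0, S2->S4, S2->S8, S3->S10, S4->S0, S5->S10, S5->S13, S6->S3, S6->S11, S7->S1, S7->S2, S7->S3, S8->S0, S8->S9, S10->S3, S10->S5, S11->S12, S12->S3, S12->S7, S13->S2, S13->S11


BFS layer-by-layer from S1:
  dist 0: {S1}
  dist 1: {S4, S6, S7}
  dist 2: {S0, S2, S3, S11}
  dist 3: {S8, S10, S12}
  dist 4: {S5, S9}
  -> S9 reached at distance 4
Shortest path length = 4

4


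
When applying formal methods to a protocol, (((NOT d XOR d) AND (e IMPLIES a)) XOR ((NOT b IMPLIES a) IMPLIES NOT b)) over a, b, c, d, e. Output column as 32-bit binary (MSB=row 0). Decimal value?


Formula: (((NOT d XOR d) AND (e IMPLIES a)) XOR ((NOT b IMPLIES a) IMPLIES NOT b)) over a, b, c, d, e (32 rows)
Evaluate each row (bits = a,b,c,d,e, MSB first):
  row 0 [00000]: (((NOT 0 XOR 0) AND (0 IMPLIES 0)) XOR ((NOT 0 IMPLIES 0) IMPLIES NOT 0)) -> 0
  row 1 [00001]: (((NOT 0 XOR 0) AND (1 IMPLIES 0)) XOR ((NOT 0 IMPLIES 0) IMPLIES NOT 0)) -> 1
  row 2 [00010]: (((NOT 1 XOR 1) AND (0 IMPLIES 0)) XOR ((NOT 0 IMPLIES 0) IMPLIES NOT 0)) -> 0
  row 3 [00011]: (((NOT 1 XOR 1) AND (1 IMPLIES 0)) XOR ((NOT 0 IMPLIES 0) IMPLIES NOT 0)) -> 1
  row 4 [00100]: (((NOT 0 XOR 0) AND (0 IMPLIES 0)) XOR ((NOT 0 IMPLIES 0) IMPLIES NOT 0)) -> 0
  row 5 [00101]: (((NOT 0 XOR 0) AND (1 IMPLIES 0)) XOR ((NOT 0 IMPLIES 0) IMPLIES NOT 0)) -> 1
  row 6 [00110]: (((NOT 1 XOR 1) AND (0 IMPLIES 0)) XOR ((NOT 0 IMPLIES 0) IMPLIES NOT 0)) -> 0
  row 7 [00111]: (((NOT 1 XOR 1) AND (1 IMPLIES 0)) XOR ((NOT 0 IMPLIES 0) IMPLIES NOT 0)) -> 1
  row 8 [01000]: (((NOT 0 XOR 0) AND (0 IMPLIES 0)) XOR ((NOT 1 IMPLIES 0) IMPLIES NOT 1)) -> 1
  row 9 [01001]: (((NOT 0 XOR 0) AND (1 IMPLIES 0)) XOR ((NOT 1 IMPLIES 0) IMPLIES NOT 1)) -> 0
  row 10 [01010]: (((NOT 1 XOR 1) AND (0 IMPLIES 0)) XOR ((NOT 1 IMPLIES 0) IMPLIES NOT 1)) -> 1
  row 11 [01011]: (((NOT 1 XOR 1) AND (1 IMPLIES 0)) XOR ((NOT 1 IMPLIES 0) IMPLIES NOT 1)) -> 0
  row 12 [01100]: (((NOT 0 XOR 0) AND (0 IMPLIES 0)) XOR ((NOT 1 IMPLIES 0) IMPLIES NOT 1)) -> 1
  row 13 [01101]: (((NOT 0 XOR 0) AND (1 IMPLIES 0)) XOR ((NOT 1 IMPLIES 0) IMPLIES NOT 1)) -> 0
  row 14 [01110]: (((NOT 1 XOR 1) AND (0 IMPLIES 0)) XOR ((NOT 1 IMPLIES 0) IMPLIES NOT 1)) -> 1
  row 15 [01111]: (((NOT 1 XOR 1) AND (1 IMPLIES 0)) XOR ((NOT 1 IMPLIES 0) IMPLIES NOT 1)) -> 0
  row 16 [10000]: (((NOT 0 XOR 0) AND (0 IMPLIES 1)) XOR ((NOT 0 IMPLIES 1) IMPLIES NOT 0)) -> 0
  row 17 [10001]: (((NOT 0 XOR 0) AND (1 IMPLIES 1)) XOR ((NOT 0 IMPLIES 1) IMPLIES NOT 0)) -> 0
  row 18 [10010]: (((NOT 1 XOR 1) AND (0 IMPLIES 1)) XOR ((NOT 0 IMPLIES 1) IMPLIES NOT 0)) -> 0
  row 19 [10011]: (((NOT 1 XOR 1) AND (1 IMPLIES 1)) XOR ((NOT 0 IMPLIES 1) IMPLIES NOT 0)) -> 0
  row 20 [10100]: (((NOT 0 XOR 0) AND (0 IMPLIES 1)) XOR ((NOT 0 IMPLIES 1) IMPLIES NOT 0)) -> 0
  row 21 [10101]: (((NOT 0 XOR 0) AND (1 IMPLIES 1)) XOR ((NOT 0 IMPLIES 1) IMPLIES NOT 0)) -> 0
  row 22 [10110]: (((NOT 1 XOR 1) AND (0 IMPLIES 1)) XOR ((NOT 0 IMPLIES 1) IMPLIES NOT 0)) -> 0
  row 23 [10111]: (((NOT 1 XOR 1) AND (1 IMPLIES 1)) XOR ((NOT 0 IMPLIES 1) IMPLIES NOT 0)) -> 0
  row 24 [11000]: (((NOT 0 XOR 0) AND (0 IMPLIES 1)) XOR ((NOT 1 IMPLIES 1) IMPLIES NOT 1)) -> 1
  row 25 [11001]: (((NOT 0 XOR 0) AND (1 IMPLIES 1)) XOR ((NOT 1 IMPLIES 1) IMPLIES NOT 1)) -> 1
  row 26 [11010]: (((NOT 1 XOR 1) AND (0 IMPLIES 1)) XOR ((NOT 1 IMPLIES 1) IMPLIES NOT 1)) -> 1
  row 27 [11011]: (((NOT 1 XOR 1) AND (1 IMPLIES 1)) XOR ((NOT 1 IMPLIES 1) IMPLIES NOT 1)) -> 1
  row 28 [11100]: (((NOT 0 XOR 0) AND (0 IMPLIES 1)) XOR ((NOT 1 IMPLIES 1) IMPLIES NOT 1)) -> 1
  row 29 [11101]: (((NOT 0 XOR 0) AND (1 IMPLIES 1)) XOR ((NOT 1 IMPLIES 1) IMPLIES NOT 1)) -> 1
  row 30 [11110]: (((NOT 1 XOR 1) AND (0 IMPLIES 1)) XOR ((NOT 1 IMPLIES 1) IMPLIES NOT 1)) -> 1
  row 31 [11111]: (((NOT 1 XOR 1) AND (1 IMPLIES 1)) XOR ((NOT 1 IMPLIES 1) IMPLIES NOT 1)) -> 1
Full result column, 4 rows per line (a,b,c fixed per line; d,e runs 00..11 left to right):
  rows 0-3 [a,b,c=000]: 0101  = hex 5
  rows 4-7 [a,b,c=001]: 0101  = hex 5
  rows 8-11 [a,b,c=010]: 1010  = hex A
  rows 12-15 [a,b,c=011]: 1010  = hex A
  rows 16-19 [a,b,c=100]: 0000  = hex 0
  rows 20-23 [a,b,c=101]: 0000  = hex 0
  rows 24-27 [a,b,c=110]: 1111  = hex F
  rows 28-31 [a,b,c=111]: 1111  = hex F
Output column (row 0 .. row 31) = 01010101101010100000000011111111
Output column grouped in 4s = 0101 0101 1010 1010 0000 0000 1111 1111 = 0x55AA00FF
Convert to decimal digit by digit (value = value*16 + digit):
  5 -> 5
  5*16 + 5 = 85
  85*16 + 10 (A) = 1370
  1370*16 + 10 (A) = 21930
  21930*16 + 0 = 350880
  350880*16 + 0 = 5614080
  5614080*16 + 15 (F) = 89825295
  89825295*16 + 15 (F) = 1437204735
Decimal = 1437204735

1437204735


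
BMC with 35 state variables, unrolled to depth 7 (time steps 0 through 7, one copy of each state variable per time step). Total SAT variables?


BMC unrolls to depth k, creating one copy of each state var for steps 0..k.
Step count = 7 + 1 = 8 (steps 0 through 7)
Vars per step = 35
Total = 35 * 8 = 280

280


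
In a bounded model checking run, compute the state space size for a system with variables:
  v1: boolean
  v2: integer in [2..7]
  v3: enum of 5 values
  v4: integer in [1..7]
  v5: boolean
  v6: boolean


State space = product of domain sizes of all variables.
Domain sizes:
  v1 (boolean): 2
  v2 (integer in [2..7]): 6
  v3 (enum of 5 values): 5
  v4 (integer in [1..7]): 7
  v5 (boolean): 2
  v6 (boolean): 2
Product = 2 * 6 * 5 * 7 * 2 * 2 = 1680

1680


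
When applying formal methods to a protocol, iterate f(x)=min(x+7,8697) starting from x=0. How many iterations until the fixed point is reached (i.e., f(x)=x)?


Step 1: x=0, cap=8697, increment=7
Step 2: x grows by 7 each step until capped at 8697; fixed point is x=8697
Step 3: iterations = ceil(8697/7) = 1243

1243


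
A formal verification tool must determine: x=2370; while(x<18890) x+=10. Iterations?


Step 1: x goes from 2370 toward 18890 by 10; the body runs while x<18890, so iterations = ceil((bound-start)/step)
Step 2: Distance=16520
Step 3: ceil(16520/10)=1652

1652


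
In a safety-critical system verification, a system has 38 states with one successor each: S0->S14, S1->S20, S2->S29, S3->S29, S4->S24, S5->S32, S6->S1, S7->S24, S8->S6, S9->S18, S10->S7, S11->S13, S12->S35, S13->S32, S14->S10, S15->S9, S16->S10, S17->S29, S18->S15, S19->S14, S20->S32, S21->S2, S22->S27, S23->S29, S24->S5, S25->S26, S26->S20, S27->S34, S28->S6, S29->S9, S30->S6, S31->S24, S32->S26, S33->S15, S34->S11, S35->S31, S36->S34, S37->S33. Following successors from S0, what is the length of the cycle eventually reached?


Trace from S0 until a state repeats:
  S0 -> S14 -> S10 -> S7 -> S24 -> S5 -> S32 -> S26 -> S20 -> S32
S32 first seen at step 6, revisited at step 9.
Cycle length = 9 - 6 = 3

3


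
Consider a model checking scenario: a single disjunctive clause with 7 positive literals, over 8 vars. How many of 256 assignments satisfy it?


Step 1: Total=2^8=256
Step 2: Unsat when all 7 false: 2^1=2
Step 3: Sat=256-2=254

254


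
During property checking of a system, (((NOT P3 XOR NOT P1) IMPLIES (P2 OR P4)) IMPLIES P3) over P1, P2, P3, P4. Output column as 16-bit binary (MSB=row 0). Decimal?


Formula: (((NOT P3 XOR NOT P1) IMPLIES (P2 OR P4)) IMPLIES P3) over P1, P2, P3, P4 (16 rows)
Evaluate each row (bits = P1,P2,P3,P4, MSB first):
  row 0 [0000]: (((NOT 0 XOR NOT 0) IMPLIES (0 OR 0)) IMPLIES 0) -> 0
  row 1 [0001]: (((NOT 0 XOR NOT 0) IMPLIES (0 OR 1)) IMPLIES 0) -> 0
  row 2 [0010]: (((NOT 1 XOR NOT 0) IMPLIES (0 OR 0)) IMPLIES 1) -> 1
  row 3 [0011]: (((NOT 1 XOR NOT 0) IMPLIES (0 OR 1)) IMPLIES 1) -> 1
  row 4 [0100]: (((NOT 0 XOR NOT 0) IMPLIES (1 OR 0)) IMPLIES 0) -> 0
  row 5 [0101]: (((NOT 0 XOR NOT 0) IMPLIES (1 OR 1)) IMPLIES 0) -> 0
  row 6 [0110]: (((NOT 1 XOR NOT 0) IMPLIES (1 OR 0)) IMPLIES 1) -> 1
  row 7 [0111]: (((NOT 1 XOR NOT 0) IMPLIES (1 OR 1)) IMPLIES 1) -> 1
  row 8 [1000]: (((NOT 0 XOR NOT 1) IMPLIES (0 OR 0)) IMPLIES 0) -> 1
  row 9 [1001]: (((NOT 0 XOR NOT 1) IMPLIES (0 OR 1)) IMPLIES 0) -> 0
  row 10 [1010]: (((NOT 1 XOR NOT 1) IMPLIES (0 OR 0)) IMPLIES 1) -> 1
  row 11 [1011]: (((NOT 1 XOR NOT 1) IMPLIES (0 OR 1)) IMPLIES 1) -> 1
  row 12 [1100]: (((NOT 0 XOR NOT 1) IMPLIES (1 OR 0)) IMPLIES 0) -> 0
  row 13 [1101]: (((NOT 0 XOR NOT 1) IMPLIES (1 OR 1)) IMPLIES 0) -> 0
  row 14 [1110]: (((NOT 1 XOR NOT 1) IMPLIES (1 OR 0)) IMPLIES 1) -> 1
  row 15 [1111]: (((NOT 1 XOR NOT 1) IMPLIES (1 OR 1)) IMPLIES 1) -> 1
Full result column, 4 rows per line (P1,P2 fixed per line; P3,P4 runs 00..11 left to right):
  rows 0-3 [P1,P2=00]: 0011  = hex 3
  rows 4-7 [P1,P2=01]: 0011  = hex 3
  rows 8-11 [P1,P2=10]: 1011  = hex B
  rows 12-15 [P1,P2=11]: 0011  = hex 3
Output column (row 0 .. row 15) = 0011001110110011
Output column grouped in 4s = 0011 0011 1011 0011 = 0x33B3
Convert to decimal digit by digit (value = value*16 + digit):
  3 -> 3
  3*16 + 3 = 51
  51*16 + 11 (B) = 827
  827*16 + 3 = 13235
Decimal = 13235

13235
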